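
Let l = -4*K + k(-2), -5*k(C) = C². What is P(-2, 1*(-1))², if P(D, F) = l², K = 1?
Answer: 331776/625 ≈ 530.84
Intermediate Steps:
k(C) = -C²/5
l = -24/5 (l = -4*1 - ⅕*(-2)² = -4 - ⅕*4 = -4 - ⅘ = -24/5 ≈ -4.8000)
P(D, F) = 576/25 (P(D, F) = (-24/5)² = 576/25)
P(-2, 1*(-1))² = (576/25)² = 331776/625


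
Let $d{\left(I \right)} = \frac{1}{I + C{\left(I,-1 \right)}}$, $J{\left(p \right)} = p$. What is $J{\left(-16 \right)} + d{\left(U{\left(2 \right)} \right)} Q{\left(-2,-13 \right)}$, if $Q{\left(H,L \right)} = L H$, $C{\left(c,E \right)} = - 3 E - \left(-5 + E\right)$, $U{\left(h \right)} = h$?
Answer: $- \frac{150}{11} \approx -13.636$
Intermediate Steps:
$C{\left(c,E \right)} = 5 - 4 E$
$d{\left(I \right)} = \frac{1}{9 + I}$ ($d{\left(I \right)} = \frac{1}{I + \left(5 - -4\right)} = \frac{1}{I + \left(5 + 4\right)} = \frac{1}{I + 9} = \frac{1}{9 + I}$)
$Q{\left(H,L \right)} = H L$
$J{\left(-16 \right)} + d{\left(U{\left(2 \right)} \right)} Q{\left(-2,-13 \right)} = -16 + \frac{\left(-2\right) \left(-13\right)}{9 + 2} = -16 + \frac{1}{11} \cdot 26 = -16 + \frac{26}{11} = - \frac{150}{11}$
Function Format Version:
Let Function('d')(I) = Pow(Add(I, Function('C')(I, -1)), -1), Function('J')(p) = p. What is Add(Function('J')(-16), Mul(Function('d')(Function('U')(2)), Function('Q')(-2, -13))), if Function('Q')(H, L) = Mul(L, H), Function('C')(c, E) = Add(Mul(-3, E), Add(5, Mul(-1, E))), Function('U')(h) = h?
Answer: Rational(-150, 11) ≈ -13.636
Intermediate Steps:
Function('C')(c, E) = Add(5, Mul(-4, E))
Function('d')(I) = Pow(Add(9, I), -1) (Function('d')(I) = Pow(Add(I, Add(5, Mul(-4, -1))), -1) = Pow(Add(I, Add(5, 4)), -1) = Pow(Add(I, 9), -1) = Pow(Add(9, I), -1))
Function('Q')(H, L) = Mul(H, L)
Add(Function('J')(-16), Mul(Function('d')(Function('U')(2)), Function('Q')(-2, -13))) = Add(-16, Mul(Pow(Add(9, 2), -1), Mul(-2, -13))) = Add(-16, Mul(Pow(11, -1), 26)) = Add(-16, Mul(Rational(1, 11), 26)) = Add(-16, Rational(26, 11)) = Rational(-150, 11)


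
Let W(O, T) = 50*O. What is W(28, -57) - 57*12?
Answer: 716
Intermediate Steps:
W(28, -57) - 57*12 = 50*28 - 57*12 = 1400 - 1*684 = 1400 - 684 = 716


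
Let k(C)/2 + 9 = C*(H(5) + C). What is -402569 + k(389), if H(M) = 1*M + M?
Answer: -92165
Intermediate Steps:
H(M) = 2*M (H(M) = M + M = 2*M)
k(C) = -18 + 2*C*(10 + C) (k(C) = -18 + 2*(C*(2*5 + C)) = -18 + 2*(C*(10 + C)) = -18 + 2*C*(10 + C))
-402569 + k(389) = -402569 + (-18 + 2*389² + 20*389) = -402569 + (-18 + 2*151321 + 7780) = -402569 + (-18 + 302642 + 7780) = -402569 + 310404 = -92165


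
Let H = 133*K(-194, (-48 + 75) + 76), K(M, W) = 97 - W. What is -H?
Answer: 798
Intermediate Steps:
H = -798 (H = 133*(97 - ((-48 + 75) + 76)) = 133*(97 - (27 + 76)) = 133*(97 - 1*103) = 133*(97 - 103) = 133*(-6) = -798)
-H = -1*(-798) = 798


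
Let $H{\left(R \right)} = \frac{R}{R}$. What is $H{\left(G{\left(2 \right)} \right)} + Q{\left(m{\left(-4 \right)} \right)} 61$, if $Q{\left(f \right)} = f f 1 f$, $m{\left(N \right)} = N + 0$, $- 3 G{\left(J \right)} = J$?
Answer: $-3903$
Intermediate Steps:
$G{\left(J \right)} = - \frac{J}{3}$
$m{\left(N \right)} = N$
$H{\left(R \right)} = 1$
$Q{\left(f \right)} = f^{3}$ ($Q{\left(f \right)} = f f f = f^{2} f = f^{3}$)
$H{\left(G{\left(2 \right)} \right)} + Q{\left(m{\left(-4 \right)} \right)} 61 = 1 + \left(-4\right)^{3} \cdot 61 = 1 - 3904 = -3903$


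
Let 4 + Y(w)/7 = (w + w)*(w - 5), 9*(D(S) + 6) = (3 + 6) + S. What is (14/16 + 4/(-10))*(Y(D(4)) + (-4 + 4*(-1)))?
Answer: 110314/405 ≈ 272.38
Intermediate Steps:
D(S) = -5 + S/9 (D(S) = -6 + ((3 + 6) + S)/9 = -6 + (9 + S)/9 = -6 + (1 + S/9) = -5 + S/9)
Y(w) = -28 + 14*w*(-5 + w) (Y(w) = -28 + 7*((w + w)*(w - 5)) = -28 + 7*((2*w)*(-5 + w)) = -28 + 7*(2*w*(-5 + w)) = -28 + 14*w*(-5 + w))
(14/16 + 4/(-10))*(Y(D(4)) + (-4 + 4*(-1))) = (14/16 + 4/(-10))*((-28 - 70*(-5 + (⅑)*4) + 14*(-5 + (⅑)*4)²) + (-4 + 4*(-1))) = (14*(1/16) + 4*(-⅒))*((-28 - 70*(-5 + 4/9) + 14*(-5 + 4/9)²) + (-4 - 4)) = (7/8 - ⅖)*((-28 - 70*(-41/9) + 14*(-41/9)²) - 8) = 19*((-28 + 2870/9 + 14*(1681/81)) - 8)/40 = 19*((-28 + 2870/9 + 23534/81) - 8)/40 = 19*(47096/81 - 8)/40 = (19/40)*(46448/81) = 110314/405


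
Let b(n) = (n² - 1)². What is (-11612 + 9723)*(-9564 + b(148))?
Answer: -906213455205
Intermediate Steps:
b(n) = (-1 + n²)²
(-11612 + 9723)*(-9564 + b(148)) = (-11612 + 9723)*(-9564 + (-1 + 148²)²) = -1889*(-9564 + (-1 + 21904)²) = -1889*(-9564 + 21903²) = -1889*(-9564 + 479741409) = -1889*479731845 = -906213455205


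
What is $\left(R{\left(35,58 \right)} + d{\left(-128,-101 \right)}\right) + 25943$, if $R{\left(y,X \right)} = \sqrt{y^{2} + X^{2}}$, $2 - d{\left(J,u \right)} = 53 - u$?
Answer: $25791 + \sqrt{4589} \approx 25859.0$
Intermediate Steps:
$d{\left(J,u \right)} = -51 + u$ ($d{\left(J,u \right)} = 2 - \left(53 - u\right) = 2 + \left(-53 + u\right) = -51 + u$)
$R{\left(y,X \right)} = \sqrt{X^{2} + y^{2}}$
$\left(R{\left(35,58 \right)} + d{\left(-128,-101 \right)}\right) + 25943 = \left(\sqrt{58^{2} + 35^{2}} - 152\right) + 25943 = \left(\sqrt{3364 + 1225} - 152\right) + 25943 = \left(\sqrt{4589} - 152\right) + 25943 = \left(-152 + \sqrt{4589}\right) + 25943 = 25791 + \sqrt{4589}$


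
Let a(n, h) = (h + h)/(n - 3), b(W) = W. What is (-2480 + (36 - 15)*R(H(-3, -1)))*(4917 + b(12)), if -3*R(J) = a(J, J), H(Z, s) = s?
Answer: -24482343/2 ≈ -1.2241e+7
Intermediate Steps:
a(n, h) = 2*h/(-3 + n) (a(n, h) = (2*h)/(-3 + n) = 2*h/(-3 + n))
R(J) = -2*J/(3*(-3 + J))
(-2480 + (36 - 15)*R(H(-3, -1)))*(4917 + b(12)) = (-2480 + (36 - 15)*(-2*(-1)/(-9 + 3*(-1))))*(4917 + 12) = (-2480 + 21*(-2*(-1)/(-9 - 3)))*4929 = (-2480 + 21*(-2*(-1)/(-12)))*4929 = (-2480 + 21*(-2*(-1)*(-1/12)))*4929 = (-2480 + 21*(-1/6))*4929 = (-2480 - 7/2)*4929 = -4967/2*4929 = -24482343/2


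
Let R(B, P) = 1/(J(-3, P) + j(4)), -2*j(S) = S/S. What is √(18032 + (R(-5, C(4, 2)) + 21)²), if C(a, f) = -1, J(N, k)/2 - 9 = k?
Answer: √17755161/31 ≈ 135.93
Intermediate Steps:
J(N, k) = 18 + 2*k
j(S) = -½ (j(S) = -S/(2*S) = -½*1 = -½)
R(B, P) = 1/(35/2 + 2*P) (R(B, P) = 1/((18 + 2*P) - ½) = 1/(35/2 + 2*P))
√(18032 + (R(-5, C(4, 2)) + 21)²) = √(18032 + (2/(35 + 4*(-1)) + 21)²) = √(18032 + (2/(35 - 4) + 21)²) = √(18032 + (2/31 + 21)²) = √(18032 + (653/31)²) = √(18032 + 426409/961) = √(17755161/961) = √17755161/31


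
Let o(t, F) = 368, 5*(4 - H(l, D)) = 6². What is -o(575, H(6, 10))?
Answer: -368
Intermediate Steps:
H(l, D) = -16/5 (H(l, D) = 4 - ⅕*6² = 4 - ⅕*36 = 4 - 36/5 = -16/5)
-o(575, H(6, 10)) = -1*368 = -368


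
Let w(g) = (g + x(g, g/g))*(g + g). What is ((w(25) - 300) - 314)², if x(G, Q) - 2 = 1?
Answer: 617796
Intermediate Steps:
x(G, Q) = 3 (x(G, Q) = 2 + 1 = 3)
w(g) = 2*g*(3 + g) (w(g) = (g + 3)*(g + g) = (3 + g)*(2*g) = 2*g*(3 + g))
((w(25) - 300) - 314)² = ((2*25*(3 + 25) - 300) - 314)² = ((2*25*28 - 300) - 314)² = ((1400 - 300) - 314)² = (1100 - 314)² = 786² = 617796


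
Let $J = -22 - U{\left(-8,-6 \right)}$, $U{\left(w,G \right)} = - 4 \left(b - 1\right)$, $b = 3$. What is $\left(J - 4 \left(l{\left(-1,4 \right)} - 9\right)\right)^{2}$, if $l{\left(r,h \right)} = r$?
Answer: $676$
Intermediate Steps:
$U{\left(w,G \right)} = -8$ ($U{\left(w,G \right)} = - 4 \left(3 - 1\right) = \left(-4\right) 2 = -8$)
$J = -14$ ($J = -22 - -8 = -22 + 8 = -14$)
$\left(J - 4 \left(l{\left(-1,4 \right)} - 9\right)\right)^{2} = \left(-14 - 4 \left(-1 - 9\right)\right)^{2} = \left(-14 - -40\right)^{2} = \left(-14 + 40\right)^{2} = 26^{2} = 676$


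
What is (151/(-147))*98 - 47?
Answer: -443/3 ≈ -147.67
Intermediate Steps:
(151/(-147))*98 - 47 = (151*(-1/147))*98 - 47 = -151/147*98 - 47 = -302/3 - 47 = -443/3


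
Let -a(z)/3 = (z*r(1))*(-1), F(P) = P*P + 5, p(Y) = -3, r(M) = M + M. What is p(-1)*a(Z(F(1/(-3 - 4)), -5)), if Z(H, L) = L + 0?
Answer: 90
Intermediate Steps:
r(M) = 2*M
F(P) = 5 + P² (F(P) = P² + 5 = 5 + P²)
Z(H, L) = L
a(z) = 6*z (a(z) = -3*z*(2*1)*(-1) = -3*z*2*(-1) = -3*2*z*(-1) = -(-6)*z = 6*z)
p(-1)*a(Z(F(1/(-3 - 4)), -5)) = -18*(-5) = -3*(-30) = 90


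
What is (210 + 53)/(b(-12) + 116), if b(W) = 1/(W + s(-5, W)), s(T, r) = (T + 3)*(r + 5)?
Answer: 526/233 ≈ 2.2575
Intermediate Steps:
s(T, r) = (3 + T)*(5 + r)
b(W) = 1/(-10 - W) (b(W) = 1/(W + (15 + 3*W + 5*(-5) - 5*W)) = 1/(W + (15 + 3*W - 25 - 5*W)) = 1/(W + (-10 - 2*W)) = 1/(-10 - W))
(210 + 53)/(b(-12) + 116) = (210 + 53)/(-1/(10 - 12) + 116) = 263/(-1/(-2) + 116) = 263/(-1*(-½) + 116) = 263/(½ + 116) = 263/(233/2) = 263*(2/233) = 526/233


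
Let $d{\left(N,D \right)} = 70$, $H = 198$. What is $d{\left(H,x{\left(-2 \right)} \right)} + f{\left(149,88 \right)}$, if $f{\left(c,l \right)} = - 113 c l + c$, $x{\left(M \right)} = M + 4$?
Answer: $-1481437$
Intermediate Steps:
$x{\left(M \right)} = 4 + M$
$f{\left(c,l \right)} = c - 113 c l$ ($f{\left(c,l \right)} = - 113 c l + c = c - 113 c l$)
$d{\left(H,x{\left(-2 \right)} \right)} + f{\left(149,88 \right)} = 70 + 149 \left(1 - 9944\right) = 70 + 149 \left(-9943\right) = 70 - 1481507 = -1481437$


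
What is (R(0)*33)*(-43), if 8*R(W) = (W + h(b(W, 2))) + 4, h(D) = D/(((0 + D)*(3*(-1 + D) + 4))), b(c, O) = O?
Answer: -41151/56 ≈ -734.84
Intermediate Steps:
h(D) = 1/(1 + 3*D) (h(D) = D/((D*((-3 + 3*D) + 4))) = D/((D*(1 + 3*D))) = D*(1/(D*(1 + 3*D))) = 1/(1 + 3*D))
R(W) = 29/56 + W/8 (R(W) = ((W + 1/(1 + 3*2)) + 4)/8 = ((W + 1/(1 + 6)) + 4)/8 = ((W + 1/7) + 4)/8 = ((1/7 + W) + 4)/8 = (29/7 + W)/8 = 29/56 + W/8)
(R(0)*33)*(-43) = ((29/56 + (1/8)*0)*33)*(-43) = ((29/56 + 0)*33)*(-43) = ((29/56)*33)*(-43) = (957/56)*(-43) = -41151/56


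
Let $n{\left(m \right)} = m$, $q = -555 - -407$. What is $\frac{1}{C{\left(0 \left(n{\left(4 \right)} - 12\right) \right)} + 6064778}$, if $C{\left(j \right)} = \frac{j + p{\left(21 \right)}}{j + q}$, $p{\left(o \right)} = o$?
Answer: $\frac{148}{897587123} \approx 1.6489 \cdot 10^{-7}$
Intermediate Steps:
$q = -148$ ($q = -555 + 407 = -148$)
$C{\left(j \right)} = \frac{21 + j}{-148 + j}$ ($C{\left(j \right)} = \frac{j + 21}{j - 148} = \frac{21 + j}{-148 + j}$)
$\frac{1}{C{\left(0 \left(n{\left(4 \right)} - 12\right) \right)} + 6064778} = \frac{1}{\frac{21 + 0 \left(4 - 12\right)}{-148 + 0 \left(4 - 12\right)} + 6064778} = \frac{1}{\frac{21 + 0 \left(-8\right)}{-148 + 0 \left(-8\right)} + 6064778} = \frac{1}{\frac{21 + 0}{-148 + 0} + 6064778} = \frac{1}{\frac{1}{-148} \cdot 21 + 6064778} = \frac{1}{\left(- \frac{1}{148}\right) 21 + 6064778} = \frac{1}{- \frac{21}{148} + 6064778} = \frac{1}{\frac{897587123}{148}} = \frac{148}{897587123}$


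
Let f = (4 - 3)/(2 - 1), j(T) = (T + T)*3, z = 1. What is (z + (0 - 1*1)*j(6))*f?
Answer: -35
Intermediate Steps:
j(T) = 6*T (j(T) = (2*T)*3 = 6*T)
f = 1 (f = 1/1 = 1*1 = 1)
(z + (0 - 1*1)*j(6))*f = (1 + (0 - 1*1)*(6*6))*1 = (1 + (0 - 1)*36)*1 = (1 - 1*36)*1 = (1 - 36)*1 = -35*1 = -35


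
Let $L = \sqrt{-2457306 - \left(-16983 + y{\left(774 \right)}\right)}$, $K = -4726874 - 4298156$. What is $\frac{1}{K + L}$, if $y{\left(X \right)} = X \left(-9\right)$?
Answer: $- \frac{9025030}{81451168934257} - \frac{3 i \sqrt{270373}}{81451168934257} \approx -1.108 \cdot 10^{-7} - 1.9152 \cdot 10^{-11} i$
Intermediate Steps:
$y{\left(X \right)} = - 9 X$
$K = -9025030$ ($K = -4726874 - 4298156 = -9025030$)
$L = 3 i \sqrt{270373}$ ($L = \sqrt{-2457306 + \left(16983 - \left(-9\right) 774\right)} = \sqrt{-2457306 + \left(16983 - -6966\right)} = \sqrt{-2457306 + \left(16983 + 6966\right)} = \sqrt{-2457306 + 23949} = \sqrt{-2433357} = 3 i \sqrt{270373} \approx 1559.9 i$)
$\frac{1}{K + L} = \frac{1}{-9025030 + 3 i \sqrt{270373}}$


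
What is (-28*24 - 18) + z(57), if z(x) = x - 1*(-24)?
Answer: -609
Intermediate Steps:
z(x) = 24 + x (z(x) = x + 24 = 24 + x)
(-28*24 - 18) + z(57) = (-28*24 - 18) + (24 + 57) = (-672 - 18) + 81 = -690 + 81 = -609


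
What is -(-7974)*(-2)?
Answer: -15948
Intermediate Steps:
-(-7974)*(-2) = -1*15948 = -15948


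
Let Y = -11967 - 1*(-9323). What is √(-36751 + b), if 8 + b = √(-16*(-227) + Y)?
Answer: √(-36759 + 2*√247) ≈ 191.64*I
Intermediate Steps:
Y = -2644 (Y = -11967 + 9323 = -2644)
b = -8 + 2*√247 (b = -8 + √(-16*(-227) - 2644) = -8 + √(3632 - 2644) = -8 + √988 = -8 + 2*√247 ≈ 23.432)
√(-36751 + b) = √(-36751 + (-8 + 2*√247)) = √(-36759 + 2*√247)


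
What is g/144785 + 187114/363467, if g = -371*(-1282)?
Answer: 199964201964/52624569595 ≈ 3.7998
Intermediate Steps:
g = 475622
g/144785 + 187114/363467 = 475622/144785 + 187114/363467 = 199964201964/52624569595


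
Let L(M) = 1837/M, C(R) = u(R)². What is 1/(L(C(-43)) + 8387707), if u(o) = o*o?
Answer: 3418801/28675901081144 ≈ 1.1922e-7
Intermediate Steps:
u(o) = o²
C(R) = R⁴ (C(R) = (R²)² = R⁴)
1/(L(C(-43)) + 8387707) = 1/(1837/((-43)⁴) + 8387707) = 1/(1837/3418801 + 8387707) = 1/(28675901081144/3418801) = 3418801/28675901081144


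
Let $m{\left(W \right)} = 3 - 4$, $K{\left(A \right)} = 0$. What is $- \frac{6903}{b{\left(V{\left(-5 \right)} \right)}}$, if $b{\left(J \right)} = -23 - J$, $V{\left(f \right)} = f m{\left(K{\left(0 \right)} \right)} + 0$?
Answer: $\frac{6903}{28} \approx 246.54$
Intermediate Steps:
$m{\left(W \right)} = -1$ ($m{\left(W \right)} = 3 - 4 = -1$)
$V{\left(f \right)} = - f$ ($V{\left(f \right)} = f \left(-1\right) + 0 = - f + 0 = - f$)
$- \frac{6903}{b{\left(V{\left(-5 \right)} \right)}} = - \frac{6903}{-23 - \left(-1\right) \left(-5\right)} = - \frac{6903}{-23 - 5} = - \frac{6903}{-28} = \left(-6903\right) \left(- \frac{1}{28}\right) = \frac{6903}{28}$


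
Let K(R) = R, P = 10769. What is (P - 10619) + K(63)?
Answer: 213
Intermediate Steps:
(P - 10619) + K(63) = (10769 - 10619) + 63 = 150 + 63 = 213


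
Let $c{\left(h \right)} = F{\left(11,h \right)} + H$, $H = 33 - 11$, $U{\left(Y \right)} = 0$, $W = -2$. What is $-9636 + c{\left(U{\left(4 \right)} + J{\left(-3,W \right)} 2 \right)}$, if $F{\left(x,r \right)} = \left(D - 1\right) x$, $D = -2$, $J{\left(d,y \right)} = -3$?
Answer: $-9647$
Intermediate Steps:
$F{\left(x,r \right)} = - 3 x$ ($F{\left(x,r \right)} = \left(-2 - 1\right) x = - 3 x$)
$H = 22$
$c{\left(h \right)} = -11$ ($c{\left(h \right)} = \left(-3\right) 11 + 22 = -33 + 22 = -11$)
$-9636 + c{\left(U{\left(4 \right)} + J{\left(-3,W \right)} 2 \right)} = -9636 - 11 = -9647$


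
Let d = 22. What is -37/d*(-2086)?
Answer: 38591/11 ≈ 3508.3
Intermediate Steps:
-37/d*(-2086) = -37/22*(-2086) = 38591/11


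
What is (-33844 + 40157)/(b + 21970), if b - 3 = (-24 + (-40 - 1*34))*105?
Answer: 6313/11683 ≈ 0.54036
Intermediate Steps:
b = -10287 (b = 3 + (-24 + (-40 - 1*34))*105 = 3 + (-24 + (-40 - 34))*105 = 3 + (-24 - 74)*105 = 3 - 98*105 = 3 - 10290 = -10287)
(-33844 + 40157)/(b + 21970) = (-33844 + 40157)/(-10287 + 21970) = 6313/11683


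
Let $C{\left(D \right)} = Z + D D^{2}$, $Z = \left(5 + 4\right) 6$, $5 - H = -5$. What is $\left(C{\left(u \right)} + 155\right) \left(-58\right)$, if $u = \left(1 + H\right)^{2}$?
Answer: $-102762660$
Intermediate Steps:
$H = 10$ ($H = 5 - -5 = 5 + 5 = 10$)
$Z = 54$ ($Z = 9 \cdot 6 = 54$)
$u = 121$ ($u = \left(1 + 10\right)^{2} = 11^{2} = 121$)
$C{\left(D \right)} = 54 + D^{3}$ ($C{\left(D \right)} = 54 + D D^{2} = 54 + D^{3}$)
$\left(C{\left(u \right)} + 155\right) \left(-58\right) = \left(\left(54 + 121^{3}\right) + 155\right) \left(-58\right) = \left(\left(54 + 1771561\right) + 155\right) \left(-58\right) = \left(1771615 + 155\right) \left(-58\right) = 1771770 \left(-58\right) = -102762660$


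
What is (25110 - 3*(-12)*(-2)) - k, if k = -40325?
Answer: 65363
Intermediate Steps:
(25110 - 3*(-12)*(-2)) - k = (25110 - 3*(-12)*(-2)) - 1*(-40325) = (25110 - (-36)*(-2)) + 40325 = (25110 - 1*72) + 40325 = (25110 - 72) + 40325 = 25038 + 40325 = 65363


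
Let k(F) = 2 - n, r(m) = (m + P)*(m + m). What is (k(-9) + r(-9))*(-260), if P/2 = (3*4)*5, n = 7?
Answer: 520780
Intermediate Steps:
P = 120 (P = 2*((3*4)*5) = 2*(12*5) = 2*60 = 120)
r(m) = 2*m*(120 + m) (r(m) = (m + 120)*(m + m) = (120 + m)*(2*m) = 2*m*(120 + m))
k(F) = -5 (k(F) = 2 - 1*7 = 2 - 7 = -5)
(k(-9) + r(-9))*(-260) = (-5 + 2*(-9)*(120 - 9))*(-260) = (-5 + 2*(-9)*111)*(-260) = (-5 - 1998)*(-260) = -2003*(-260) = 520780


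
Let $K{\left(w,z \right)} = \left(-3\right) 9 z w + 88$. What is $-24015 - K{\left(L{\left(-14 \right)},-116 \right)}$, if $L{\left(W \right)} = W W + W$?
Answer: $-594127$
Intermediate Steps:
$L{\left(W \right)} = W + W^{2}$ ($L{\left(W \right)} = W^{2} + W = W + W^{2}$)
$K{\left(w,z \right)} = 88 - 27 w z$ ($K{\left(w,z \right)} = - 27 z w + 88 = - 27 w z + 88 = 88 - 27 w z$)
$-24015 - K{\left(L{\left(-14 \right)},-116 \right)} = -24015 - \left(88 - 27 \left(- 14 \left(1 - 14\right)\right) \left(-116\right)\right) = -24015 - \left(88 - 27 \left(\left(-14\right) \left(-13\right)\right) \left(-116\right)\right) = -24015 - \left(88 - 4914 \left(-116\right)\right) = -24015 - \left(88 + 570024\right) = -24015 - 570112 = -594127$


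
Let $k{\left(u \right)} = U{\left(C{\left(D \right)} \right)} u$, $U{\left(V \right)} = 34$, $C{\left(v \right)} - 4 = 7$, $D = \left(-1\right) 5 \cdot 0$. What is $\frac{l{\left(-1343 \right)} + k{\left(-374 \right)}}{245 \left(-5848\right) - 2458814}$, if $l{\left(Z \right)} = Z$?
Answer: $\frac{14059}{3891574} \approx 0.0036127$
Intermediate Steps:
$D = 0$ ($D = \left(-5\right) 0 = 0$)
$C{\left(v \right)} = 11$ ($C{\left(v \right)} = 4 + 7 = 11$)
$k{\left(u \right)} = 34 u$
$\frac{l{\left(-1343 \right)} + k{\left(-374 \right)}}{245 \left(-5848\right) - 2458814} = \frac{-1343 + 34 \left(-374\right)}{245 \left(-5848\right) - 2458814} = \frac{-1343 - 12716}{-1432760 - 2458814} = - \frac{14059}{-3891574} = \left(-14059\right) \left(- \frac{1}{3891574}\right) = \frac{14059}{3891574}$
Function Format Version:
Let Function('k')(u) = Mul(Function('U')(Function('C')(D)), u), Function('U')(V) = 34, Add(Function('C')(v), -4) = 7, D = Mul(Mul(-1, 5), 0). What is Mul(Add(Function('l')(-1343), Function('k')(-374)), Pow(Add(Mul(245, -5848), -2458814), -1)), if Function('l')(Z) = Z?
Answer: Rational(14059, 3891574) ≈ 0.0036127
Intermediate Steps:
D = 0 (D = Mul(-5, 0) = 0)
Function('C')(v) = 11 (Function('C')(v) = Add(4, 7) = 11)
Function('k')(u) = Mul(34, u)
Mul(Add(Function('l')(-1343), Function('k')(-374)), Pow(Add(Mul(245, -5848), -2458814), -1)) = Mul(Add(-1343, Mul(34, -374)), Pow(Add(Mul(245, -5848), -2458814), -1)) = Mul(Add(-1343, -12716), Pow(Add(-1432760, -2458814), -1)) = Mul(-14059, Pow(-3891574, -1)) = Mul(-14059, Rational(-1, 3891574)) = Rational(14059, 3891574)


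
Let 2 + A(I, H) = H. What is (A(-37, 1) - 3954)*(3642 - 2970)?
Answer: -2657760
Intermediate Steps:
A(I, H) = -2 + H
(A(-37, 1) - 3954)*(3642 - 2970) = ((-2 + 1) - 3954)*(3642 - 2970) = (-1 - 3954)*672 = -3955*672 = -2657760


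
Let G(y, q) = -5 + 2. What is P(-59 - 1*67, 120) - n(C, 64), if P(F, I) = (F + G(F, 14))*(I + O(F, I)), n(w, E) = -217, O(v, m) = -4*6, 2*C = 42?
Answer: -12167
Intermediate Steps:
C = 21 (C = (½)*42 = 21)
G(y, q) = -3
O(v, m) = -24
P(F, I) = (-24 + I)*(-3 + F) (P(F, I) = (F - 3)*(I - 24) = (-3 + F)*(-24 + I) = (-24 + I)*(-3 + F))
P(-59 - 1*67, 120) - n(C, 64) = (72 - 24*(-59 - 1*67) - 3*120 + (-59 - 1*67)*120) - 1*(-217) = (72 - 24*(-59 - 67) - 360 + (-59 - 67)*120) + 217 = (72 - 24*(-126) - 360 - 126*120) + 217 = (72 + 3024 - 360 - 15120) + 217 = -12384 + 217 = -12167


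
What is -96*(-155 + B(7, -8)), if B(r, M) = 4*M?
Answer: 17952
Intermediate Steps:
-96*(-155 + B(7, -8)) = -96*(-155 + 4*(-8)) = -96*(-155 - 32) = -96*(-187) = 17952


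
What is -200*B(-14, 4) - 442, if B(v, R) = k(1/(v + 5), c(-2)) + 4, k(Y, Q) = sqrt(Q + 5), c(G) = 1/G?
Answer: -1242 - 300*sqrt(2) ≈ -1666.3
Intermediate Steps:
k(Y, Q) = sqrt(5 + Q)
B(v, R) = 4 + 3*sqrt(2)/2 (B(v, R) = sqrt(5 + 1/(-2)) + 4 = sqrt(5 - 1/2) + 4 = sqrt(9/2) + 4 = 3*sqrt(2)/2 + 4 = 4 + 3*sqrt(2)/2)
-200*B(-14, 4) - 442 = -200*(4 + 3*sqrt(2)/2) - 442 = (-800 - 300*sqrt(2)) - 442 = -1242 - 300*sqrt(2)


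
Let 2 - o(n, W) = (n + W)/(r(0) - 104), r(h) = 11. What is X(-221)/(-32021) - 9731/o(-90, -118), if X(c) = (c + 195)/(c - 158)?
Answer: 998439689375/24271918 ≈ 41136.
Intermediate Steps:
o(n, W) = 2 + W/93 + n/93 (o(n, W) = 2 - (n + W)/(11 - 104) = 2 - (W + n)/(-93) = 2 - (W + n)*(-1)/93 = 2 - (-W/93 - n/93) = 2 + (W/93 + n/93) = 2 + W/93 + n/93)
X(c) = (195 + c)/(-158 + c)
X(-221)/(-32021) - 9731/o(-90, -118) = ((195 - 221)/(-158 - 221))/(-32021) - 9731/(2 + (1/93)*(-118) + (1/93)*(-90)) = (-26/(-379))*(-1/32021) - 9731/(2 - 118/93 - 30/31) = -1/379*(-26)*(-1/32021) - 9731/(-22/93) = (26/379)*(-1/32021) - 9731*(-93/22) = -26/12135959 + 904983/22 = 998439689375/24271918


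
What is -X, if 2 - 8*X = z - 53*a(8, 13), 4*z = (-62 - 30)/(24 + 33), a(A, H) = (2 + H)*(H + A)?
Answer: -118969/57 ≈ -2087.2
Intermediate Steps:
a(A, H) = (2 + H)*(A + H)
z = -23/57 (z = ((-62 - 30)/(24 + 33))/4 = (-92/57)/4 = (-92*1/57)/4 = (¼)*(-92/57) = -23/57 ≈ -0.40351)
X = 118969/57 (X = ¼ - (-23/57 - 53*(13² + 2*8 + 2*13 + 8*13))/8 = ¼ - (-23/57 - 53*(169 + 16 + 26 + 104))/8 = ¼ - (-23/57 - 53*315)/8 = ¼ - (-23/57 - 16695)/8 = ¼ - ⅛*(-951638/57) = ¼ + 475819/228 = 118969/57 ≈ 2087.2)
-X = -1*118969/57 = -118969/57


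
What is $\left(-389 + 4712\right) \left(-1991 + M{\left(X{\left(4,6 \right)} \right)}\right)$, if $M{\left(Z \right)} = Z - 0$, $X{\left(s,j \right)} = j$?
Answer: $-8581155$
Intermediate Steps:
$M{\left(Z \right)} = Z$ ($M{\left(Z \right)} = Z + 0 = Z$)
$\left(-389 + 4712\right) \left(-1991 + M{\left(X{\left(4,6 \right)} \right)}\right) = \left(-389 + 4712\right) \left(-1991 + 6\right) = 4323 \left(-1985\right) = -8581155$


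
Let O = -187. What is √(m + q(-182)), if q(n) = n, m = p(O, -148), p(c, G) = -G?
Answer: I*√34 ≈ 5.8309*I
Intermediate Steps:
m = 148 (m = -1*(-148) = 148)
√(m + q(-182)) = √(148 - 182) = √(-34) = I*√34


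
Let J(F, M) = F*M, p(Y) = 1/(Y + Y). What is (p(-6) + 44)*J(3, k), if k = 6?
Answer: 1581/2 ≈ 790.50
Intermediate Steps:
p(Y) = 1/(2*Y)
(p(-6) + 44)*J(3, k) = ((½)/(-6) + 44)*(3*6) = ((½)*(-⅙) + 44)*18 = (-1/12 + 44)*18 = (527/12)*18 = 1581/2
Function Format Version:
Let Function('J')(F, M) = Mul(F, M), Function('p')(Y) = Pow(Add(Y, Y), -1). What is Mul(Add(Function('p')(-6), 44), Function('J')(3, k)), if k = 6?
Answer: Rational(1581, 2) ≈ 790.50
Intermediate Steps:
Function('p')(Y) = Mul(Rational(1, 2), Pow(Y, -1)) (Function('p')(Y) = Pow(Mul(2, Y), -1) = Mul(Rational(1, 2), Pow(Y, -1)))
Mul(Add(Function('p')(-6), 44), Function('J')(3, k)) = Mul(Add(Mul(Rational(1, 2), Pow(-6, -1)), 44), Mul(3, 6)) = Mul(Add(Mul(Rational(1, 2), Rational(-1, 6)), 44), 18) = Mul(Add(Rational(-1, 12), 44), 18) = Mul(Rational(527, 12), 18) = Rational(1581, 2)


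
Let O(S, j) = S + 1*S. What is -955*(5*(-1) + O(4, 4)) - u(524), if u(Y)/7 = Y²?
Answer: -1924897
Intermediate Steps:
O(S, j) = 2*S (O(S, j) = S + S = 2*S)
u(Y) = 7*Y²
-955*(5*(-1) + O(4, 4)) - u(524) = -955*(5*(-1) + 2*4) - 7*524² = -955*(-5 + 8) - 7*274576 = -955*3 - 1*1922032 = -2865 - 1922032 = -1924897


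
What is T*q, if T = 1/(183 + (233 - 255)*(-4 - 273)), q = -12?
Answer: -12/6277 ≈ -0.0019117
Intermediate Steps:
T = 1/6277 (T = 1/(183 - 22*(-277)) = 1/(183 + 6094) = 1/6277 ≈ 0.00015931)
T*q = (1/6277)*(-12) = -12/6277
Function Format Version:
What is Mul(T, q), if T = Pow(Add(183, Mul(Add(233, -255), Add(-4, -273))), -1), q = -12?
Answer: Rational(-12, 6277) ≈ -0.0019117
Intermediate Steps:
T = Rational(1, 6277) (T = Pow(Add(183, Mul(-22, -277)), -1) = Pow(Add(183, 6094), -1) = Pow(6277, -1) = Rational(1, 6277) ≈ 0.00015931)
Mul(T, q) = Mul(Rational(1, 6277), -12) = Rational(-12, 6277)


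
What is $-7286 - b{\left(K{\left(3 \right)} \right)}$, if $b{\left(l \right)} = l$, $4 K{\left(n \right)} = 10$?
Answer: $- \frac{14577}{2} \approx -7288.5$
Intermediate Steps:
$K{\left(n \right)} = \frac{5}{2}$ ($K{\left(n \right)} = \frac{1}{4} \cdot 10 = \frac{5}{2}$)
$-7286 - b{\left(K{\left(3 \right)} \right)} = -7286 - \frac{5}{2} = - \frac{14577}{2}$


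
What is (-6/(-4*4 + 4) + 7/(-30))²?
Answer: 16/225 ≈ 0.071111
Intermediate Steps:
(-6/(-4*4 + 4) + 7/(-30))² = (-6/(-16 + 4) + 7*(-1/30))² = (-6/(-12) - 7/30)² = (-6*(-1/12) - 7/30)² = (½ - 7/30)² = (4/15)² = 16/225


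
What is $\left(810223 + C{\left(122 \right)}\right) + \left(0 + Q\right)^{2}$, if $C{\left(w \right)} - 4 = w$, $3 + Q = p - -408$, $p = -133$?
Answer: $884333$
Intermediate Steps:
$Q = 272$ ($Q = -3 - -275 = -3 + \left(-133 + 408\right) = -3 + 275 = 272$)
$C{\left(w \right)} = 4 + w$
$\left(810223 + C{\left(122 \right)}\right) + \left(0 + Q\right)^{2} = \left(810223 + \left(4 + 122\right)\right) + \left(0 + 272\right)^{2} = \left(810223 + 126\right) + 272^{2} = 810349 + 73984 = 884333$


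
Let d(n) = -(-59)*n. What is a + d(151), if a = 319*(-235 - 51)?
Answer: -82325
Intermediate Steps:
d(n) = 59*n
a = -91234 (a = 319*(-286) = -91234)
a + d(151) = -91234 + 59*151 = -91234 + 8909 = -82325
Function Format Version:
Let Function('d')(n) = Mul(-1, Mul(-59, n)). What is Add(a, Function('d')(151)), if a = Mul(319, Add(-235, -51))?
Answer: -82325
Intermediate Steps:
Function('d')(n) = Mul(59, n)
a = -91234 (a = Mul(319, -286) = -91234)
Add(a, Function('d')(151)) = Add(-91234, Mul(59, 151)) = Add(-91234, 8909) = -82325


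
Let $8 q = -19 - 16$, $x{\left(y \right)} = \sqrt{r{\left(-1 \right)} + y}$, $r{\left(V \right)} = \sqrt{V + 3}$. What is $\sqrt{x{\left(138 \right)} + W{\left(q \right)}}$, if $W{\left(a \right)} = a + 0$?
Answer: $\frac{\sqrt{-70 + 16 \sqrt{138 + \sqrt{2}}}}{4} \approx 2.7262$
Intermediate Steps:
$r{\left(V \right)} = \sqrt{3 + V}$
$x{\left(y \right)} = \sqrt{y + \sqrt{2}}$ ($x{\left(y \right)} = \sqrt{\sqrt{3 - 1} + y} = \sqrt{\sqrt{2} + y} = \sqrt{y + \sqrt{2}}$)
$q = - \frac{35}{8}$ ($q = \frac{-19 - 16}{8} = \frac{1}{8} \left(-35\right) = - \frac{35}{8} \approx -4.375$)
$W{\left(a \right)} = a$
$\sqrt{x{\left(138 \right)} + W{\left(q \right)}} = \sqrt{\sqrt{138 + \sqrt{2}} - \frac{35}{8}} = \sqrt{- \frac{35}{8} + \sqrt{138 + \sqrt{2}}}$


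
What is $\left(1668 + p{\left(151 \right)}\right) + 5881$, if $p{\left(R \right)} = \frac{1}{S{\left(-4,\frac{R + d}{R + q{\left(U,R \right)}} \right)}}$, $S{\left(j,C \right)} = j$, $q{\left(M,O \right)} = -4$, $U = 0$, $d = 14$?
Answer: $\frac{30195}{4} \approx 7548.8$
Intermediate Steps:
$p{\left(R \right)} = - \frac{1}{4}$ ($p{\left(R \right)} = \frac{1}{-4} = - \frac{1}{4}$)
$\left(1668 + p{\left(151 \right)}\right) + 5881 = \left(1668 - \frac{1}{4}\right) + 5881 = \frac{6671}{4} + 5881 = \frac{30195}{4}$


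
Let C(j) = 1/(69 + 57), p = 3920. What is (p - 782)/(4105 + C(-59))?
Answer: 395388/517231 ≈ 0.76443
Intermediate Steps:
C(j) = 1/126
(p - 782)/(4105 + C(-59)) = (3920 - 782)/(4105 + 1/126) = 3138/(517231/126) = 3138*(126/517231) = 395388/517231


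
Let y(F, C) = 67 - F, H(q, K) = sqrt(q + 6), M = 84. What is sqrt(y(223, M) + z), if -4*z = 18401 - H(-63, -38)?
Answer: sqrt(-19025 + I*sqrt(57))/2 ≈ 0.013684 + 68.966*I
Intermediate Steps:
H(q, K) = sqrt(6 + q)
z = -18401/4 + I*sqrt(57)/4 (z = -(18401 - sqrt(6 - 63))/4 = -(18401 - sqrt(-57))/4 = -(18401 - I*sqrt(57))/4 = -18401/4 + I*sqrt(57)/4 ≈ -4600.3 + 1.8875*I)
sqrt(y(223, M) + z) = sqrt((67 - 1*223) + (-18401/4 + I*sqrt(57)/4)) = sqrt((67 - 223) + (-18401/4 + I*sqrt(57)/4)) = sqrt(-156 + (-18401/4 + I*sqrt(57)/4)) = sqrt(-19025/4 + I*sqrt(57)/4)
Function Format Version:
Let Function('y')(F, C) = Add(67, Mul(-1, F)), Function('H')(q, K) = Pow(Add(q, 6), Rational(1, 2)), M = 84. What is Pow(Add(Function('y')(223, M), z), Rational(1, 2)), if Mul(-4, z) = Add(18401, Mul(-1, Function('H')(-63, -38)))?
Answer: Mul(Rational(1, 2), Pow(Add(-19025, Mul(I, Pow(57, Rational(1, 2)))), Rational(1, 2))) ≈ Add(0.013684, Mul(68.966, I))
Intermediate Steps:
Function('H')(q, K) = Pow(Add(6, q), Rational(1, 2))
z = Add(Rational(-18401, 4), Mul(Rational(1, 4), I, Pow(57, Rational(1, 2)))) (z = Mul(Rational(-1, 4), Add(18401, Mul(-1, Pow(Add(6, -63), Rational(1, 2))))) = Mul(Rational(-1, 4), Add(18401, Mul(-1, Pow(-57, Rational(1, 2))))) = Mul(Rational(-1, 4), Add(18401, Mul(-1, Mul(I, Pow(57, Rational(1, 2)))))) = Mul(Rational(-1, 4), Add(18401, Mul(-1, I, Pow(57, Rational(1, 2))))) = Add(Rational(-18401, 4), Mul(Rational(1, 4), I, Pow(57, Rational(1, 2)))) ≈ Add(-4600.3, Mul(1.8875, I)))
Pow(Add(Function('y')(223, M), z), Rational(1, 2)) = Pow(Add(Add(67, Mul(-1, 223)), Add(Rational(-18401, 4), Mul(Rational(1, 4), I, Pow(57, Rational(1, 2))))), Rational(1, 2)) = Pow(Add(Add(67, -223), Add(Rational(-18401, 4), Mul(Rational(1, 4), I, Pow(57, Rational(1, 2))))), Rational(1, 2)) = Pow(Add(-156, Add(Rational(-18401, 4), Mul(Rational(1, 4), I, Pow(57, Rational(1, 2))))), Rational(1, 2)) = Pow(Add(Rational(-19025, 4), Mul(Rational(1, 4), I, Pow(57, Rational(1, 2)))), Rational(1, 2))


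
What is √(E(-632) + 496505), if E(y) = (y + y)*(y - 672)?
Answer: √2144761 ≈ 1464.5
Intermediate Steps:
E(y) = 2*y*(-672 + y) (E(y) = (2*y)*(-672 + y) = 2*y*(-672 + y))
√(E(-632) + 496505) = √(2*(-632)*(-672 - 632) + 496505) = √(2*(-632)*(-1304) + 496505) = √(1648256 + 496505) = √2144761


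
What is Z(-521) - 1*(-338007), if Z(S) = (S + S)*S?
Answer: 880889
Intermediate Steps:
Z(S) = 2*S**2 (Z(S) = (2*S)*S = 2*S**2)
Z(-521) - 1*(-338007) = 2*(-521)**2 - 1*(-338007) = 2*271441 + 338007 = 542882 + 338007 = 880889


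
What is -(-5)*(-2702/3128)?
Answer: -6755/1564 ≈ -4.3191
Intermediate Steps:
-(-5)*(-2702/3128) = -(-5)*(-2702*1/3128) = -(-5)*(-1351)/1564 = -1*6755/1564 = -6755/1564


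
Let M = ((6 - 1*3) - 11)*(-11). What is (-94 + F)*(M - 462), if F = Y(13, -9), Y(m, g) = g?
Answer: 38522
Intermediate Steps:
M = 88 (M = ((6 - 3) - 11)*(-11) = (3 - 11)*(-11) = -8*(-11) = 88)
F = -9
(-94 + F)*(M - 462) = (-94 - 9)*(88 - 462) = -103*(-374) = 38522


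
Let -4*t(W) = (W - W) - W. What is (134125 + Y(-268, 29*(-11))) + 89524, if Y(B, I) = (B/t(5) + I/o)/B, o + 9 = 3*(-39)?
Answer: 37761030637/168840 ≈ 2.2365e+5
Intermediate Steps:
o = -126 (o = -9 + 3*(-39) = -9 - 117 = -126)
t(W) = W/4 (t(W) = -((W - W) - W)/4 = -(0 - W)/4 = -(-1)*W/4 = W/4)
Y(B, I) = (-I/126 + 4*B/5)/B (Y(B, I) = (B/(((¼)*5)) + I/(-126))/B = (B/(5/4) + I*(-1/126))/B = (B*(⅘) - I/126)/B = (4*B/5 - I/126)/B = (-I/126 + 4*B/5)/B)
(134125 + Y(-268, 29*(-11))) + 89524 = (134125 + (⅘ - 1/126*29*(-11)/(-268))) + 89524 = (134125 + (⅘ - 1/126*(-319)*(-1/268))) + 89524 = (134125 + (⅘ - 319/33768)) + 89524 = (134125 + 133477/168840) + 89524 = 22645798477/168840 + 89524 = 37761030637/168840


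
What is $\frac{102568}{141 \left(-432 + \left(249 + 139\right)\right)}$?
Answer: $- \frac{25642}{1551} \approx -16.533$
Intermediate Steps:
$\frac{102568}{141 \left(-432 + \left(249 + 139\right)\right)} = \frac{102568}{141 \left(-432 + 388\right)} = \frac{102568}{141 \left(-44\right)} = \frac{102568}{-6204} = 102568 \left(- \frac{1}{6204}\right) = - \frac{25642}{1551}$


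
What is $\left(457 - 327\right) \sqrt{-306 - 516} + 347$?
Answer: $347 + 130 i \sqrt{822} \approx 347.0 + 3727.2 i$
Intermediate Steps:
$\left(457 - 327\right) \sqrt{-306 - 516} + 347 = 130 \sqrt{-822} + 347 = 130 i \sqrt{822} + 347 = 347 + 130 i \sqrt{822}$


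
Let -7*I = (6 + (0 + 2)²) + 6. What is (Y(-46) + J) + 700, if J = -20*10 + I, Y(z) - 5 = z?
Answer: 3197/7 ≈ 456.71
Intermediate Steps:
I = -16/7 (I = -((6 + (0 + 2)²) + 6)/7 = -((6 + 2²) + 6)/7 = -((6 + 4) + 6)/7 = -(10 + 6)/7 = -⅐*16 = -16/7 ≈ -2.2857)
Y(z) = 5 + z
J = -1416/7 (J = -20*10 - 16/7 = -200 - 16/7 = -1416/7 ≈ -202.29)
(Y(-46) + J) + 700 = ((5 - 46) - 1416/7) + 700 = (-41 - 1416/7) + 700 = -1703/7 + 700 = 3197/7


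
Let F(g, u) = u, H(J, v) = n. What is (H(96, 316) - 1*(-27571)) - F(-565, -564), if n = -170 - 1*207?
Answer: 27758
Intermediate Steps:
n = -377 (n = -170 - 207 = -377)
H(J, v) = -377
(H(96, 316) - 1*(-27571)) - F(-565, -564) = (-377 - 1*(-27571)) - 1*(-564) = (-377 + 27571) + 564 = 27194 + 564 = 27758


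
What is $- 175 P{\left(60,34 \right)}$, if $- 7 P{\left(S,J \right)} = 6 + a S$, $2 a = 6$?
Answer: $4650$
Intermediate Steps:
$a = 3$ ($a = \frac{1}{2} \cdot 6 = 3$)
$P{\left(S,J \right)} = - \frac{6}{7} - \frac{3 S}{7}$ ($P{\left(S,J \right)} = - \frac{6 + 3 S}{7} = - \frac{6}{7} - \frac{3 S}{7}$)
$- 175 P{\left(60,34 \right)} = - 175 \left(- \frac{6}{7} - \frac{180}{7}\right) = \left(-175\right) \left(- \frac{186}{7}\right) = 4650$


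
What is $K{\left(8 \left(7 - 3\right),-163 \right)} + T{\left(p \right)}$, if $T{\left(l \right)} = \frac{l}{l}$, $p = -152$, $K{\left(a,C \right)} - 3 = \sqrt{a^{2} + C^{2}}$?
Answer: $4 + \sqrt{27593} \approx 170.11$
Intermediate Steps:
$K{\left(a,C \right)} = 3 + \sqrt{C^{2} + a^{2}}$ ($K{\left(a,C \right)} = 3 + \sqrt{a^{2} + C^{2}} = 3 + \sqrt{C^{2} + a^{2}}$)
$T{\left(l \right)} = 1$
$K{\left(8 \left(7 - 3\right),-163 \right)} + T{\left(p \right)} = \left(3 + \sqrt{\left(-163\right)^{2} + \left(8 \left(7 - 3\right)\right)^{2}}\right) + 1 = \left(3 + \sqrt{26569 + \left(8 \cdot 4\right)^{2}}\right) + 1 = \left(3 + \sqrt{26569 + 32^{2}}\right) + 1 = \left(3 + \sqrt{26569 + 1024}\right) + 1 = \left(3 + \sqrt{27593}\right) + 1 = 4 + \sqrt{27593}$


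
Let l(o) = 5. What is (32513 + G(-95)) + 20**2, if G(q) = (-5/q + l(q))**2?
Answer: 11890809/361 ≈ 32939.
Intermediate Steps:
G(q) = (5 - 5/q)**2 (G(q) = (-5/q + 5)**2 = (5 - 5/q)**2)
(32513 + G(-95)) + 20**2 = (32513 + 25*(-1 - 95)**2/(-95)**2) + 20**2 = (32513 + 25*(1/9025)*(-96)**2) + 400 = (32513 + 25*(1/9025)*9216) + 400 = (32513 + 9216/361) + 400 = 11746409/361 + 400 = 11890809/361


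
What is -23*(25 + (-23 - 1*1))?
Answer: -23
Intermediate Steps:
-23*(25 + (-23 - 1*1)) = -23*(25 + (-23 - 1)) = -23*(25 - 24) = -23*1 = -23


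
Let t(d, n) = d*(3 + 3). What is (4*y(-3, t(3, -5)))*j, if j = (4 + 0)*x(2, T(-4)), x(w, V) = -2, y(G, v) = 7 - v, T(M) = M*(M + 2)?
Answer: 352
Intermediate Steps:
t(d, n) = 6*d (t(d, n) = d*6 = 6*d)
T(M) = M*(2 + M)
j = -8 (j = (4 + 0)*(-2) = 4*(-2) = -8)
(4*y(-3, t(3, -5)))*j = (4*(7 - 6*3))*(-8) = (4*(7 - 1*18))*(-8) = (4*(7 - 18))*(-8) = (4*(-11))*(-8) = -44*(-8) = 352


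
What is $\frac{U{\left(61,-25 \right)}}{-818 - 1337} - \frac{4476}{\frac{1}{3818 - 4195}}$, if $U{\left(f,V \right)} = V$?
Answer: $\frac{727291817}{431} \approx 1.6875 \cdot 10^{6}$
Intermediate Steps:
$\frac{U{\left(61,-25 \right)}}{-818 - 1337} - \frac{4476}{\frac{1}{3818 - 4195}} = - \frac{25}{-818 - 1337} - \frac{4476}{\frac{1}{3818 - 4195}} = - \frac{25}{-2155} - \frac{4476}{\frac{1}{-377}} = \left(-25\right) \left(- \frac{1}{2155}\right) - \frac{4476}{- \frac{1}{377}} = \frac{5}{431} - -1687452 = \frac{5}{431} + 1687452 = \frac{727291817}{431}$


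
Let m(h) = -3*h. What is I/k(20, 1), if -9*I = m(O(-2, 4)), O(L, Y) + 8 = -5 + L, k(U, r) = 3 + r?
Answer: -5/4 ≈ -1.2500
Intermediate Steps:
O(L, Y) = -13 + L (O(L, Y) = -8 + (-5 + L) = -13 + L)
I = -5 (I = -(-1)*(-13 - 2)/3 = -(-1)*(-15)/3 = -1/9*45 = -5)
I/k(20, 1) = -5/(3 + 1) = -5/4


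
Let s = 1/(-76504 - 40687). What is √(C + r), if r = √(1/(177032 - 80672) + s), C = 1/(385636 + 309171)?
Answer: √(5537660229130638681992700 + 681442843402111198155*√58808645818890)/1961531312730330 ≈ 0.036873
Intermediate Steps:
C = 1/694807 ≈ 1.4392e-6
s = -1/117191 (s = 1/(-117191) = -1/117191 ≈ -8.5331e-6)
r = √58808645818890/5646262380 (r = √(1/(177032 - 80672) - 1/117191) = √(1/96360 - 1/117191) = √(20831/11292524760) = √58808645818890/5646262380 ≈ 0.0013582)
√(C + r) = √(1/694807 + √58808645818890/5646262380)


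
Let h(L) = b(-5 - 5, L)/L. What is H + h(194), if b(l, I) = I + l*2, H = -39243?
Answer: -3806484/97 ≈ -39242.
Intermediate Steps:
b(l, I) = I + 2*l
h(L) = (-20 + L)/L (h(L) = (L + 2*(-5 - 5))/L = (L + 2*(-10))/L = (L - 20)/L = (-20 + L)/L)
H + h(194) = -39243 + (-20 + 194)/194 = -39243 + (1/194)*174 = -39243 + 87/97 = -3806484/97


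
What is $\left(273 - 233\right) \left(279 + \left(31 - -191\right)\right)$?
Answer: $20040$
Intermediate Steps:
$\left(273 - 233\right) \left(279 + \left(31 - -191\right)\right) = 40 \left(279 + \left(31 + 191\right)\right) = 40 \left(279 + 222\right) = 40 \cdot 501 = 20040$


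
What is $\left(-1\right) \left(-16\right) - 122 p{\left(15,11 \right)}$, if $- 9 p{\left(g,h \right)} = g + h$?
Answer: $\frac{3316}{9} \approx 368.44$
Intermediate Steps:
$p{\left(g,h \right)} = - \frac{g}{9} - \frac{h}{9}$ ($p{\left(g,h \right)} = - \frac{g + h}{9} = - \frac{g}{9} - \frac{h}{9}$)
$\left(-1\right) \left(-16\right) - 122 p{\left(15,11 \right)} = \left(-1\right) \left(-16\right) - 122 \left(\left(- \frac{1}{9}\right) 15 - \frac{11}{9}\right) = 16 - 122 \left(- \frac{5}{3} - \frac{11}{9}\right) = 16 - - \frac{3172}{9} = 16 + \frac{3172}{9} = \frac{3316}{9}$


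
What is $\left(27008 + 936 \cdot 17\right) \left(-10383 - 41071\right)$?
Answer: $-2208405680$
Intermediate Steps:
$\left(27008 + 936 \cdot 17\right) \left(-10383 - 41071\right) = \left(27008 + 15912\right) \left(-51454\right) = 42920 \left(-51454\right) = -2208405680$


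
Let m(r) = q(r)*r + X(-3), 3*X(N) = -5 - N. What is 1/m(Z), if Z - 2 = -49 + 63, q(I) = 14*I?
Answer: 3/10750 ≈ 0.00027907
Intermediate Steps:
X(N) = -5/3 - N/3 (X(N) = (-5 - N)/3 = -5/3 - N/3)
Z = 16 (Z = 2 + (-49 + 63) = 2 + 14 = 16)
m(r) = -⅔ + 14*r² (m(r) = (14*r)*r + (-5/3 - ⅓*(-3)) = 14*r² + (-5/3 + 1) = 14*r² - ⅔ = -⅔ + 14*r²)
1/m(Z) = 1/(-⅔ + 14*16²) = 1/(-⅔ + 14*256) = 1/(-⅔ + 3584) = 1/(10750/3) = 3/10750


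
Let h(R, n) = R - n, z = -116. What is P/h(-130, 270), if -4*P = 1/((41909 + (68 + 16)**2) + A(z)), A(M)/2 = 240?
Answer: 1/79112000 ≈ 1.2640e-8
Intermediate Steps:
A(M) = 480 (A(M) = 2*240 = 480)
P = -1/197780 (P = -1/(4*((41909 + (68 + 16)**2) + 480)) = -1/(4*((41909 + 84**2) + 480)) = -1/(4*((41909 + 7056) + 480)) = -1/(4*(48965 + 480)) = -1/4/49445 = -1/4*1/49445 = -1/197780 ≈ -5.0561e-6)
P/h(-130, 270) = -1/(197780*(-130 - 1*270)) = -1/(197780*(-130 - 270)) = -1/197780/(-400) = -1/197780*(-1/400) = 1/79112000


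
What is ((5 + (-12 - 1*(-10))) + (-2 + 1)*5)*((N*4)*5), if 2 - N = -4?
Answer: -240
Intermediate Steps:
N = 6 (N = 2 - 1*(-4) = 2 + 4 = 6)
((5 + (-12 - 1*(-10))) + (-2 + 1)*5)*((N*4)*5) = ((5 + (-12 - 1*(-10))) + (-2 + 1)*5)*((6*4)*5) = ((5 + (-12 + 10)) - 1*5)*(24*5) = ((5 - 2) - 5)*120 = (3 - 5)*120 = -2*120 = -240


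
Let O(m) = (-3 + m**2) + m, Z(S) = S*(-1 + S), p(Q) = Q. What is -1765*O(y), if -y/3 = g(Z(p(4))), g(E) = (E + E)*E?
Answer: -1316035185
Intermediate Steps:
g(E) = 2*E**2 (g(E) = (2*E)*E = 2*E**2)
y = -864 (y = -6*(4*(-1 + 4))**2 = -6*(4*3)**2 = -6*12**2 = -6*144 = -3*288 = -864)
O(m) = -3 + m + m**2
-1765*O(y) = -1765*(-3 - 864 + (-864)**2) = -1765*(-3 - 864 + 746496) = -1765*745629 = -1316035185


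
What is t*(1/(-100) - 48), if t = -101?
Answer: 484901/100 ≈ 4849.0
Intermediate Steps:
t*(1/(-100) - 48) = -101*(1/(-100) - 48) = -101*(-1/100 - 48) = -101*(-4801/100) = 484901/100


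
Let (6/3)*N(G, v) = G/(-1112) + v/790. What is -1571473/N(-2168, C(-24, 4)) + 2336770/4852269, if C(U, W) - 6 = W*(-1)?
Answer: -139554004855748215/86680933416 ≈ -1.6100e+6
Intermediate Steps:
C(U, W) = 6 - W (C(U, W) = 6 + W*(-1) = 6 - W)
N(G, v) = -G/2224 + v/1580 (N(G, v) = (G/(-1112) + v/790)/2 = (G*(-1/1112) + v*(1/790))/2 = (-G/1112 + v/790)/2 = -G/2224 + v/1580)
-1571473/N(-2168, C(-24, 4)) + 2336770/4852269 = -1571473/(-1/2224*(-2168) + (6 - 1*4)/1580) + 2336770/4852269 = -1571473/(271/278 + (6 - 4)/1580) + 2336770*(1/4852269) = -1571473/(271/278 + (1/1580)*2) + 2336770/4852269 = -1571473/(271/278 + 1/790) + 2336770/4852269 = -1571473/53592/54905 + 2336770/4852269 = -1571473*54905/53592 + 2336770/4852269 = -86281725065/53592 + 2336770/4852269 = -139554004855748215/86680933416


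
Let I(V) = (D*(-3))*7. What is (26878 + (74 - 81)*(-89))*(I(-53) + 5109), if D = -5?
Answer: 143390214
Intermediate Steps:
I(V) = 105 (I(V) = -5*(-3)*7 = 15*7 = 105)
(26878 + (74 - 81)*(-89))*(I(-53) + 5109) = (26878 + (74 - 81)*(-89))*(105 + 5109) = (26878 - 7*(-89))*5214 = (26878 + 623)*5214 = 27501*5214 = 143390214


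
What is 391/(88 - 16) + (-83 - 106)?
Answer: -13217/72 ≈ -183.57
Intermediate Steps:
391/(88 - 16) + (-83 - 106) = 391/72 - 189 = -13217/72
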